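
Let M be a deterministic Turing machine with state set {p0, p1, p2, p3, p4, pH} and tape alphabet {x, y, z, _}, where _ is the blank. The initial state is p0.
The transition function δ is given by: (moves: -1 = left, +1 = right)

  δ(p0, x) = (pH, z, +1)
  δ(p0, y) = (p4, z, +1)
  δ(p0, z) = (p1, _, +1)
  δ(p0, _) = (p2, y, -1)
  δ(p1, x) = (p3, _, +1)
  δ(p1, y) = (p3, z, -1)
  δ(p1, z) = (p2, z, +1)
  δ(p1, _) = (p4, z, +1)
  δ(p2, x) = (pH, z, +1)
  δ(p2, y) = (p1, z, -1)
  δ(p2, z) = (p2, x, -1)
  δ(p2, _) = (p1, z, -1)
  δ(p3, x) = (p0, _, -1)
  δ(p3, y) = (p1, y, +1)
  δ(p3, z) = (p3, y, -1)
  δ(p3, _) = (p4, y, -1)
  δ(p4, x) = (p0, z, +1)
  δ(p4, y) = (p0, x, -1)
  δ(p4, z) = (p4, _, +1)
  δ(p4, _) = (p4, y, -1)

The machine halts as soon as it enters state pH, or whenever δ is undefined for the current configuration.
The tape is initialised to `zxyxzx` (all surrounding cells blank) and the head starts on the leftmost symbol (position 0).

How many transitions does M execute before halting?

21

state=p0 head=0 tape=___[z]xyxzx   (p0,z)→(p1,_,+1)
state=p1 head=1 tape=____[x]yxzx   (p1,x)→(p3,_,+1)
state=p3 head=2 tape=_____[y]xzx   (p3,y)→(p1,y,+1)
state=p1 head=3 tape=_____y[x]zx   (p1,x)→(p3,_,+1)
state=p3 head=4 tape=_____y_[z]x   (p3,z)→(p3,y,-1)
state=p3 head=3 tape=_____y[_]yx   (p3,_)→(p4,y,-1)
state=p4 head=2 tape=_____[y]yyx   (p4,y)→(p0,x,-1)
state=p0 head=1 tape=____[_]xyyx   (p0,_)→(p2,y,-1)
state=p2 head=0 tape=___[_]yxyyx   (p2,_)→(p1,z,-1)
state=p1 head=-1 tape=__[_]zyxyyx   (p1,_)→(p4,z,+1)
state=p4 head=0 tape=__z[z]yxyyx   (p4,z)→(p4,_,+1)
state=p4 head=1 tape=__z_[y]xyyx   (p4,y)→(p0,x,-1)
state=p0 head=0 tape=__z[_]xxyyx   (p0,_)→(p2,y,-1)
state=p2 head=-1 tape=__[z]yxxyyx   (p2,z)→(p2,x,-1)
state=p2 head=-2 tape=_[_]xyxxyyx   (p2,_)→(p1,z,-1)
state=p1 head=-3 tape=[_]zxyxxyyx   (p1,_)→(p4,z,+1)
state=p4 head=-2 tape=z[z]xyxxyyx   (p4,z)→(p4,_,+1)
state=p4 head=-1 tape=z_[x]yxxyyx   (p4,x)→(p0,z,+1)
state=p0 head=0 tape=z_z[y]xxyyx   (p0,y)→(p4,z,+1)
state=p4 head=1 tape=z_zz[x]xyyx   (p4,x)→(p0,z,+1)
state=p0 head=2 tape=z_zzz[x]yyx   (p0,x)→(pH,z,+1)
state=pH head=3 tape=z_zzzz[y]yx
M halts after 21 transitions.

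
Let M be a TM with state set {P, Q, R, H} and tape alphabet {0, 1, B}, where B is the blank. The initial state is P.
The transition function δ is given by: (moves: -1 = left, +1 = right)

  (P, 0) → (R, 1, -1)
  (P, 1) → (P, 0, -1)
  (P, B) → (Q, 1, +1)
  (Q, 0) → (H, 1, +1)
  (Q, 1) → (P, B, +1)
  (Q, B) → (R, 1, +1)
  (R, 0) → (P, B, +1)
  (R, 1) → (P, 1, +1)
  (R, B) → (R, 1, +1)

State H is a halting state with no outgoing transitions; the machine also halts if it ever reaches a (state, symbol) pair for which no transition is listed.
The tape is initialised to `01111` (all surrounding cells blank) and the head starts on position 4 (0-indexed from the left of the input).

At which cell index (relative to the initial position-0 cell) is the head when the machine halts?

P | BB0111[1]   read 1 → write 0, move -1, go to P
P | BB011[1]0   read 1 → write 0, move -1, go to P
P | BB01[1]00   read 1 → write 0, move -1, go to P
P | BB0[1]000   read 1 → write 0, move -1, go to P
P | BB[0]0000   read 0 → write 1, move -1, go to R
R | B[B]10000   read B → write 1, move +1, go to R
R | B1[1]0000   read 1 → write 1, move +1, go to P
P | B11[0]000   read 0 → write 1, move -1, go to R
R | B1[1]1000   read 1 → write 1, move +1, go to P
P | B11[1]000   read 1 → write 0, move -1, go to P
P | B1[1]0000   read 1 → write 0, move -1, go to P
P | B[1]00000   read 1 → write 0, move -1, go to P
P | [B]000000   read B → write 1, move +1, go to Q
Q | 1[0]00000   read 0 → write 1, move +1, go to H
H | 11[0]0000
At halt the head is at cell 0.

0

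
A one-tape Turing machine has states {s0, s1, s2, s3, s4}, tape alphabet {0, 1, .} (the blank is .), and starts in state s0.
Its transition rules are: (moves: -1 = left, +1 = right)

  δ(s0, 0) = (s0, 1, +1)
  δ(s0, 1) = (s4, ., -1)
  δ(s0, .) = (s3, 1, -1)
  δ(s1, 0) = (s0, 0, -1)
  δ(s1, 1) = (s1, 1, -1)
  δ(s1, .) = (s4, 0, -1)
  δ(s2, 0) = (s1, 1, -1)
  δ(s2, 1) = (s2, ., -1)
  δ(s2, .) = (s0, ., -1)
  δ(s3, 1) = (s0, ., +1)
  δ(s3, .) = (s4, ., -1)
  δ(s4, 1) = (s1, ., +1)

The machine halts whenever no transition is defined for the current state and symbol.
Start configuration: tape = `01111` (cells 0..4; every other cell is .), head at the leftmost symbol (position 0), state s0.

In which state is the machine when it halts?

s4

s0 | [0]1111   read 0 → write 1, move +1, go to s0
s0 | 1[1]111   read 1 → write ., move -1, go to s4
s4 | [1].111   read 1 → write ., move +1, go to s1
s1 | .[.]111   read . → write 0, move -1, go to s4
s4 | [.]0111
No transition is defined for (s4, .); M halts in state s4.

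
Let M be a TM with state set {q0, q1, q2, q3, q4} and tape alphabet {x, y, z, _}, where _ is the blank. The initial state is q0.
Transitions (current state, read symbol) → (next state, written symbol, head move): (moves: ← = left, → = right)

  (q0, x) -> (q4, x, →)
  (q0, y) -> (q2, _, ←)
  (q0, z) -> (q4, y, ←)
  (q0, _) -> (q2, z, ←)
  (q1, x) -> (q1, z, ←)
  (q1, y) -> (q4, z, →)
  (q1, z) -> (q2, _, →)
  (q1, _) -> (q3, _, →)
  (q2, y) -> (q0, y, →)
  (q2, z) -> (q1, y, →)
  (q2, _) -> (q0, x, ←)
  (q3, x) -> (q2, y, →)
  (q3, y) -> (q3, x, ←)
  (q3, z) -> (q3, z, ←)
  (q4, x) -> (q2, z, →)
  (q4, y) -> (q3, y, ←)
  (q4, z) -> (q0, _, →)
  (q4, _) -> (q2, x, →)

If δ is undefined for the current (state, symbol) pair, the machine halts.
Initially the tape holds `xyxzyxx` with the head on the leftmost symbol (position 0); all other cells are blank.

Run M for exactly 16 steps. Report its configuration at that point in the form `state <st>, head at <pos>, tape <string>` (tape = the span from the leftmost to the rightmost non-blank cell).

state q2, head at 6, tape yyzyxzx

state=q0 head=0 tape=[x]yxzyxx   (q0,x)→(q4,x,→)
state=q4 head=1 tape=x[y]xzyxx   (q4,y)→(q3,y,←)
state=q3 head=0 tape=[x]yxzyxx   (q3,x)→(q2,y,→)
state=q2 head=1 tape=y[y]xzyxx   (q2,y)→(q0,y,→)
state=q0 head=2 tape=yy[x]zyxx   (q0,x)→(q4,x,→)
state=q4 head=3 tape=yyx[z]yxx   (q4,z)→(q0,_,→)
state=q0 head=4 tape=yyx_[y]xx   (q0,y)→(q2,_,←)
state=q2 head=3 tape=yyx[_]_xx   (q2,_)→(q0,x,←)
state=q0 head=2 tape=yy[x]x_xx   (q0,x)→(q4,x,→)
state=q4 head=3 tape=yyx[x]_xx   (q4,x)→(q2,z,→)
state=q2 head=4 tape=yyxz[_]xx   (q2,_)→(q0,x,←)
state=q0 head=3 tape=yyx[z]xxx   (q0,z)→(q4,y,←)
state=q4 head=2 tape=yy[x]yxxx   (q4,x)→(q2,z,→)
state=q2 head=3 tape=yyz[y]xxx   (q2,y)→(q0,y,→)
state=q0 head=4 tape=yyzy[x]xx   (q0,x)→(q4,x,→)
state=q4 head=5 tape=yyzyx[x]x   (q4,x)→(q2,z,→)
state=q2 head=6 tape=yyzyxz[x]
After 16 steps: state q2, head at 6, tape yyzyxzx.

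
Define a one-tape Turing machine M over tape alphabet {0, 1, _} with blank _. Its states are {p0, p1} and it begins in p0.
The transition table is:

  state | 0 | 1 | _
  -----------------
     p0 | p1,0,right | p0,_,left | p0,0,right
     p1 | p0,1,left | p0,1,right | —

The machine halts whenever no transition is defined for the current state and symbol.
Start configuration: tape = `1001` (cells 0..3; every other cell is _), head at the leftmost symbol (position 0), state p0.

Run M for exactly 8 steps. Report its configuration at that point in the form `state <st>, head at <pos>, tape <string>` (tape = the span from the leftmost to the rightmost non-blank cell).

p0 | _[1]001   read 1 → write _, move left, go to p0
p0 | [_]_001   read _ → write 0, move right, go to p0
p0 | 0[_]001   read _ → write 0, move right, go to p0
p0 | 00[0]01   read 0 → write 0, move right, go to p1
p1 | 000[0]1   read 0 → write 1, move left, go to p0
p0 | 00[0]11   read 0 → write 0, move right, go to p1
p1 | 000[1]1   read 1 → write 1, move right, go to p0
p0 | 0001[1]   read 1 → write _, move left, go to p0
p0 | 000[1]_
After 8 steps: state p0, head at 2, tape 0001.

state p0, head at 2, tape 0001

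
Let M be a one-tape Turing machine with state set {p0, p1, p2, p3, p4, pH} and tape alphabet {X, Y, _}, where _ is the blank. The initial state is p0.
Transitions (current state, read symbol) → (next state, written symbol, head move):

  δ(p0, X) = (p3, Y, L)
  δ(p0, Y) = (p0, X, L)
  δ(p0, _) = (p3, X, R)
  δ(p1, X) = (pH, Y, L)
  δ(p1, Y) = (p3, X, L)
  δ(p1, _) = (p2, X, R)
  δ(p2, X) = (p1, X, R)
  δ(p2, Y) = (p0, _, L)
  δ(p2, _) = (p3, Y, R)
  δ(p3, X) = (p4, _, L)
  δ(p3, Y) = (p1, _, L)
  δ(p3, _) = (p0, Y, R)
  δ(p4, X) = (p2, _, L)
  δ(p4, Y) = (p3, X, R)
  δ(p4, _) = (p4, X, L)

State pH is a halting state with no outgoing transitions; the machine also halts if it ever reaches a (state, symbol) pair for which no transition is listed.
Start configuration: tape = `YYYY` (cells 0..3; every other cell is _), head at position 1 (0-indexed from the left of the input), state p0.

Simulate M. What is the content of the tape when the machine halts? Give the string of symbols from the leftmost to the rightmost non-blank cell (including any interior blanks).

YYY_YXXY

state=p0 head=1 tape=____Y[Y]YY   (p0,Y)→(p0,X,L)
state=p0 head=0 tape=____[Y]XYY   (p0,Y)→(p0,X,L)
state=p0 head=-1 tape=___[_]XXYY   (p0,_)→(p3,X,R)
state=p3 head=0 tape=___X[X]XYY   (p3,X)→(p4,_,L)
state=p4 head=-1 tape=___[X]_XYY   (p4,X)→(p2,_,L)
state=p2 head=-2 tape=__[_]__XYY   (p2,_)→(p3,Y,R)
state=p3 head=-1 tape=__Y[_]_XYY   (p3,_)→(p0,Y,R)
state=p0 head=0 tape=__YY[_]XYY   (p0,_)→(p3,X,R)
state=p3 head=1 tape=__YYX[X]YY   (p3,X)→(p4,_,L)
state=p4 head=0 tape=__YY[X]_YY   (p4,X)→(p2,_,L)
state=p2 head=-1 tape=__Y[Y]__YY   (p2,Y)→(p0,_,L)
state=p0 head=-2 tape=__[Y]___YY   (p0,Y)→(p0,X,L)
state=p0 head=-3 tape=_[_]X___YY   (p0,_)→(p3,X,R)
state=p3 head=-2 tape=_X[X]___YY   (p3,X)→(p4,_,L)
state=p4 head=-3 tape=_[X]____YY   (p4,X)→(p2,_,L)
state=p2 head=-4 tape=[_]_____YY   (p2,_)→(p3,Y,R)
state=p3 head=-3 tape=Y[_]____YY   (p3,_)→(p0,Y,R)
state=p0 head=-2 tape=YY[_]___YY   (p0,_)→(p3,X,R)
state=p3 head=-1 tape=YYX[_]__YY   (p3,_)→(p0,Y,R)
state=p0 head=0 tape=YYXY[_]_YY   (p0,_)→(p3,X,R)
state=p3 head=1 tape=YYXYX[_]YY   (p3,_)→(p0,Y,R)
state=p0 head=2 tape=YYXYXY[Y]Y   (p0,Y)→(p0,X,L)
state=p0 head=1 tape=YYXYX[Y]XY   (p0,Y)→(p0,X,L)
state=p0 head=0 tape=YYXY[X]XXY   (p0,X)→(p3,Y,L)
state=p3 head=-1 tape=YYX[Y]YXXY   (p3,Y)→(p1,_,L)
state=p1 head=-2 tape=YY[X]_YXXY   (p1,X)→(pH,Y,L)
state=pH head=-3 tape=Y[Y]Y_YXXY
The non-blank tape span at halt is YYY_YXXY.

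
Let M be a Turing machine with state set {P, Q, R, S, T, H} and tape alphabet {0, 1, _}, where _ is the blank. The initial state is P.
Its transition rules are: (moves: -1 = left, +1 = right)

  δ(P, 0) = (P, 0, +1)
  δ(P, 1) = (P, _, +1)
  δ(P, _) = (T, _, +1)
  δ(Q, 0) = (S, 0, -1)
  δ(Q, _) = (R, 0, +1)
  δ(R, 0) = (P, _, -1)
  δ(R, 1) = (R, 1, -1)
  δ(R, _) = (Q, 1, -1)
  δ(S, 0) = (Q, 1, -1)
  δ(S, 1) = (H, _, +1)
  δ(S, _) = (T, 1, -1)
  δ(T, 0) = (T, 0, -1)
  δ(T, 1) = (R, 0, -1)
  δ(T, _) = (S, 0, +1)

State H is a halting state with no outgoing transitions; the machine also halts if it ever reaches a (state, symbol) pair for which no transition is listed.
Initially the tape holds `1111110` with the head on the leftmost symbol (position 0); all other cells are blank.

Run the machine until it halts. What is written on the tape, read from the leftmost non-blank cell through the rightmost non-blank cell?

0_011

P | [1]111110___   read 1 → write _, move +1, go to P
P | _[1]11110___   read 1 → write _, move +1, go to P
P | __[1]1110___   read 1 → write _, move +1, go to P
P | ___[1]110___   read 1 → write _, move +1, go to P
P | ____[1]10___   read 1 → write _, move +1, go to P
P | _____[1]0___   read 1 → write _, move +1, go to P
P | ______[0]___   read 0 → write 0, move +1, go to P
P | ______0[_]__   read _ → write _, move +1, go to T
T | ______0_[_]_   read _ → write 0, move +1, go to S
S | ______0_0[_]   read _ → write 1, move -1, go to T
T | ______0_[0]1   read 0 → write 0, move -1, go to T
T | ______0[_]01   read _ → write 0, move +1, go to S
S | ______00[0]1   read 0 → write 1, move -1, go to Q
Q | ______0[0]11   read 0 → write 0, move -1, go to S
S | ______[0]011   read 0 → write 1, move -1, go to Q
Q | _____[_]1011   read _ → write 0, move +1, go to R
R | _____0[1]011   read 1 → write 1, move -1, go to R
R | _____[0]1011   read 0 → write _, move -1, go to P
P | ____[_]_1011   read _ → write _, move +1, go to T
T | _____[_]1011   read _ → write 0, move +1, go to S
S | _____0[1]011   read 1 → write _, move +1, go to H
H | _____0_[0]11
The non-blank tape span at halt is 0_011.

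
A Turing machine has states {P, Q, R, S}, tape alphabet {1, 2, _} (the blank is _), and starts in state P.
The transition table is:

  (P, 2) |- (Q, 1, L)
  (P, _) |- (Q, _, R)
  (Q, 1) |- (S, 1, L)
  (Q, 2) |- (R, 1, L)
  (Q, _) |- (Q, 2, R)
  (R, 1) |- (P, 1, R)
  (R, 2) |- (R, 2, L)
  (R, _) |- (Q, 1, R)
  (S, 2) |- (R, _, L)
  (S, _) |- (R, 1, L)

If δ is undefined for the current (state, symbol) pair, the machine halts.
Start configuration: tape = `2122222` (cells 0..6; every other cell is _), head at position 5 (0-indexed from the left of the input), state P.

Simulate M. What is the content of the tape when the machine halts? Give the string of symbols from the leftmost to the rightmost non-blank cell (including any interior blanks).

11112112

state=P head=5 tape=_21222[2]2   (P,2)→(Q,1,L)
state=Q head=4 tape=_2122[2]12   (Q,2)→(R,1,L)
state=R head=3 tape=_212[2]112   (R,2)→(R,2,L)
state=R head=2 tape=_21[2]2112   (R,2)→(R,2,L)
state=R head=1 tape=_2[1]22112   (R,1)→(P,1,R)
state=P head=2 tape=_21[2]2112   (P,2)→(Q,1,L)
state=Q head=1 tape=_2[1]12112   (Q,1)→(S,1,L)
state=S head=0 tape=_[2]112112   (S,2)→(R,_,L)
state=R head=-1 tape=[_]_112112   (R,_)→(Q,1,R)
state=Q head=0 tape=1[_]112112   (Q,_)→(Q,2,R)
state=Q head=1 tape=12[1]12112   (Q,1)→(S,1,L)
state=S head=0 tape=1[2]112112   (S,2)→(R,_,L)
state=R head=-1 tape=[1]_112112   (R,1)→(P,1,R)
state=P head=0 tape=1[_]112112   (P,_)→(Q,_,R)
state=Q head=1 tape=1_[1]12112   (Q,1)→(S,1,L)
state=S head=0 tape=1[_]112112   (S,_)→(R,1,L)
state=R head=-1 tape=[1]1112112   (R,1)→(P,1,R)
state=P head=0 tape=1[1]112112
The non-blank tape span at halt is 11112112.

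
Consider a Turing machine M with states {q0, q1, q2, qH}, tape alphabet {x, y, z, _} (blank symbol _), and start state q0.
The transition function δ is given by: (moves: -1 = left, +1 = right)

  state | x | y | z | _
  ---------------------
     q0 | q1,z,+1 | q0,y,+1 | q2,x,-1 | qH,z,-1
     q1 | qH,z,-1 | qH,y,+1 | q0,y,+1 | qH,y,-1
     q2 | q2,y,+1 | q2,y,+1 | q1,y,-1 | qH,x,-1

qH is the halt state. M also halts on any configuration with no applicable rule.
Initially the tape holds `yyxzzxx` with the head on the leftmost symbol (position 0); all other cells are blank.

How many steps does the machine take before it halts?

state=q0 head=0 tape=[y]yxzzxx_   (q0,y)→(q0,y,+1)
state=q0 head=1 tape=y[y]xzzxx_   (q0,y)→(q0,y,+1)
state=q0 head=2 tape=yy[x]zzxx_   (q0,x)→(q1,z,+1)
state=q1 head=3 tape=yyz[z]zxx_   (q1,z)→(q0,y,+1)
state=q0 head=4 tape=yyzy[z]xx_   (q0,z)→(q2,x,-1)
state=q2 head=3 tape=yyz[y]xxx_   (q2,y)→(q2,y,+1)
state=q2 head=4 tape=yyzy[x]xx_   (q2,x)→(q2,y,+1)
state=q2 head=5 tape=yyzyy[x]x_   (q2,x)→(q2,y,+1)
state=q2 head=6 tape=yyzyyy[x]_   (q2,x)→(q2,y,+1)
state=q2 head=7 tape=yyzyyyy[_]   (q2,_)→(qH,x,-1)
state=qH head=6 tape=yyzyyy[y]x
M halts after 10 transitions.

10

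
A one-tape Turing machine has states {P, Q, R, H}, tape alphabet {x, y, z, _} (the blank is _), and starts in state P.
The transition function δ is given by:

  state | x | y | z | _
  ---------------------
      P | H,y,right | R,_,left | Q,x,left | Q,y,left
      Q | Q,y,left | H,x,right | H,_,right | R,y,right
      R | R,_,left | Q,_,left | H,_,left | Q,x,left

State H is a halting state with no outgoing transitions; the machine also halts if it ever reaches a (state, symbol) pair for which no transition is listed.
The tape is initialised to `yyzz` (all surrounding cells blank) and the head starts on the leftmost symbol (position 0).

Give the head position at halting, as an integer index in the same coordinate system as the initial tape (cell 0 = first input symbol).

P | ___[y]yzz   read y → write _, move left, go to R
R | __[_]_yzz   read _ → write x, move left, go to Q
Q | _[_]x_yzz   read _ → write y, move right, go to R
R | _y[x]_yzz   read x → write _, move left, go to R
R | _[y]__yzz   read y → write _, move left, go to Q
Q | [_]___yzz   read _ → write y, move right, go to R
R | y[_]__yzz   read _ → write x, move left, go to Q
Q | [y]x__yzz   read y → write x, move right, go to H
H | x[x]__yzz
At halt the head is at cell -2.

-2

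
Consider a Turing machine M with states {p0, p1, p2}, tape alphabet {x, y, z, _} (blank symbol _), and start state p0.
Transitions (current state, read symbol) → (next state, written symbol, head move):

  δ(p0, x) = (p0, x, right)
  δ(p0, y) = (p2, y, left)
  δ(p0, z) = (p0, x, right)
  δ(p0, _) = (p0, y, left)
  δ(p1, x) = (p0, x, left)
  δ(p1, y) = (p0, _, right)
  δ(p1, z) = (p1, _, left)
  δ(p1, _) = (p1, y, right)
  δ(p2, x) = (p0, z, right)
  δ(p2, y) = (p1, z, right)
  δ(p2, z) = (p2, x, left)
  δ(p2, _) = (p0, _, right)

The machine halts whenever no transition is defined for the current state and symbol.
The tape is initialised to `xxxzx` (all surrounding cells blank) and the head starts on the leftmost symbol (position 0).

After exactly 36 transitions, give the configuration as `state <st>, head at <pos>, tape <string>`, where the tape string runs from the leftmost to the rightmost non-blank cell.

state=p0 head=0 tape=[x]xxzx_   (p0,x)→(p0,x,right)
state=p0 head=1 tape=x[x]xzx_   (p0,x)→(p0,x,right)
state=p0 head=2 tape=xx[x]zx_   (p0,x)→(p0,x,right)
state=p0 head=3 tape=xxx[z]x_   (p0,z)→(p0,x,right)
state=p0 head=4 tape=xxxx[x]_   (p0,x)→(p0,x,right)
state=p0 head=5 tape=xxxxx[_]   (p0,_)→(p0,y,left)
state=p0 head=4 tape=xxxx[x]y   (p0,x)→(p0,x,right)
state=p0 head=5 tape=xxxxx[y]   (p0,y)→(p2,y,left)
state=p2 head=4 tape=xxxx[x]y   (p2,x)→(p0,z,right)
state=p0 head=5 tape=xxxxz[y]   (p0,y)→(p2,y,left)
state=p2 head=4 tape=xxxx[z]y   (p2,z)→(p2,x,left)
state=p2 head=3 tape=xxx[x]xy   (p2,x)→(p0,z,right)
state=p0 head=4 tape=xxxz[x]y   (p0,x)→(p0,x,right)
state=p0 head=5 tape=xxxzx[y]   (p0,y)→(p2,y,left)
state=p2 head=4 tape=xxxz[x]y   (p2,x)→(p0,z,right)
state=p0 head=5 tape=xxxzz[y]   (p0,y)→(p2,y,left)
state=p2 head=4 tape=xxxz[z]y   (p2,z)→(p2,x,left)
state=p2 head=3 tape=xxx[z]xy   (p2,z)→(p2,x,left)
state=p2 head=2 tape=xx[x]xxy   (p2,x)→(p0,z,right)
state=p0 head=3 tape=xxz[x]xy   (p0,x)→(p0,x,right)
state=p0 head=4 tape=xxzx[x]y   (p0,x)→(p0,x,right)
state=p0 head=5 tape=xxzxx[y]   (p0,y)→(p2,y,left)
state=p2 head=4 tape=xxzx[x]y   (p2,x)→(p0,z,right)
state=p0 head=5 tape=xxzxz[y]   (p0,y)→(p2,y,left)
state=p2 head=4 tape=xxzx[z]y   (p2,z)→(p2,x,left)
state=p2 head=3 tape=xxz[x]xy   (p2,x)→(p0,z,right)
state=p0 head=4 tape=xxzz[x]y   (p0,x)→(p0,x,right)
state=p0 head=5 tape=xxzzx[y]   (p0,y)→(p2,y,left)
state=p2 head=4 tape=xxzz[x]y   (p2,x)→(p0,z,right)
state=p0 head=5 tape=xxzzz[y]   (p0,y)→(p2,y,left)
state=p2 head=4 tape=xxzz[z]y   (p2,z)→(p2,x,left)
state=p2 head=3 tape=xxz[z]xy   (p2,z)→(p2,x,left)
state=p2 head=2 tape=xx[z]xxy   (p2,z)→(p2,x,left)
state=p2 head=1 tape=x[x]xxxy   (p2,x)→(p0,z,right)
state=p0 head=2 tape=xz[x]xxy   (p0,x)→(p0,x,right)
state=p0 head=3 tape=xzx[x]xy   (p0,x)→(p0,x,right)
state=p0 head=4 tape=xzxx[x]y
After 36 steps: state p0, head at 4, tape xzxxxy.

state p0, head at 4, tape xzxxxy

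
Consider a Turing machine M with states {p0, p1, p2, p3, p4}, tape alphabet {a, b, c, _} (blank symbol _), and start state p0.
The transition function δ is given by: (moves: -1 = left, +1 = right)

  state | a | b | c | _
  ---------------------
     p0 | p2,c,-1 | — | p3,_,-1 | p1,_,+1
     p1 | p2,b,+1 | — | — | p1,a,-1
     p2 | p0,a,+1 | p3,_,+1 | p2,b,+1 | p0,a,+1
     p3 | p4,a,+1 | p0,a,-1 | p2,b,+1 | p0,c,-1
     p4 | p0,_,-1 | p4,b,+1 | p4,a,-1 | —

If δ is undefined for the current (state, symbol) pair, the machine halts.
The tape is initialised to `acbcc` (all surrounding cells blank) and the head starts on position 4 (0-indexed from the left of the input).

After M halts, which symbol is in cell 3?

b

p0 | acbc[c]__   read c → write _, move -1, go to p3
p3 | acb[c]___   read c → write b, move +1, go to p2
p2 | acbb[_]__   read _ → write a, move +1, go to p0
p0 | acbba[_]_   read _ → write _, move +1, go to p1
p1 | acbba_[_]   read _ → write a, move -1, go to p1
p1 | acbba[_]a   read _ → write a, move -1, go to p1
p1 | acbb[a]aa   read a → write b, move +1, go to p2
p2 | acbbb[a]a   read a → write a, move +1, go to p0
p0 | acbbba[a]   read a → write c, move -1, go to p2
p2 | acbbb[a]c   read a → write a, move +1, go to p0
p0 | acbbba[c]   read c → write _, move -1, go to p3
p3 | acbbb[a]_   read a → write a, move +1, go to p4
p4 | acbbba[_]
Cell 3 holds b when M halts.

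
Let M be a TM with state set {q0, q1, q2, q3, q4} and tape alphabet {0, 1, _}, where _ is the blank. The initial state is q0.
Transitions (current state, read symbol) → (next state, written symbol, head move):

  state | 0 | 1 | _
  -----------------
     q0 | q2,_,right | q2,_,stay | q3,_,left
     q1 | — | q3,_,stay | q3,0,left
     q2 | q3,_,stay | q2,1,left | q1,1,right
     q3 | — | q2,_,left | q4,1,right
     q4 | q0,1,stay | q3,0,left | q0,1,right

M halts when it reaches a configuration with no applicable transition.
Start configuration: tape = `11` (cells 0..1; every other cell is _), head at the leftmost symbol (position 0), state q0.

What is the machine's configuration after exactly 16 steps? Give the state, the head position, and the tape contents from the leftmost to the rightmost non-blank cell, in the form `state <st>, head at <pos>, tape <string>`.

state q1, head at -1, tape 11_0

state=q0 head=0 tape=__[1]1__   (q0,1)→(q2,_,stay)
state=q2 head=0 tape=__[_]1__   (q2,_)→(q1,1,right)
state=q1 head=1 tape=__1[1]__   (q1,1)→(q3,_,stay)
state=q3 head=1 tape=__1[_]__   (q3,_)→(q4,1,right)
state=q4 head=2 tape=__11[_]_   (q4,_)→(q0,1,right)
state=q0 head=3 tape=__111[_]   (q0,_)→(q3,_,left)
state=q3 head=2 tape=__11[1]_   (q3,1)→(q2,_,left)
state=q2 head=1 tape=__1[1]__   (q2,1)→(q2,1,left)
state=q2 head=0 tape=__[1]1__   (q2,1)→(q2,1,left)
state=q2 head=-1 tape=_[_]11__   (q2,_)→(q1,1,right)
state=q1 head=0 tape=_1[1]1__   (q1,1)→(q3,_,stay)
state=q3 head=0 tape=_1[_]1__   (q3,_)→(q4,1,right)
state=q4 head=1 tape=_11[1]__   (q4,1)→(q3,0,left)
state=q3 head=0 tape=_1[1]0__   (q3,1)→(q2,_,left)
state=q2 head=-1 tape=_[1]_0__   (q2,1)→(q2,1,left)
state=q2 head=-2 tape=[_]1_0__   (q2,_)→(q1,1,right)
state=q1 head=-1 tape=1[1]_0__
After 16 steps: state q1, head at -1, tape 11_0.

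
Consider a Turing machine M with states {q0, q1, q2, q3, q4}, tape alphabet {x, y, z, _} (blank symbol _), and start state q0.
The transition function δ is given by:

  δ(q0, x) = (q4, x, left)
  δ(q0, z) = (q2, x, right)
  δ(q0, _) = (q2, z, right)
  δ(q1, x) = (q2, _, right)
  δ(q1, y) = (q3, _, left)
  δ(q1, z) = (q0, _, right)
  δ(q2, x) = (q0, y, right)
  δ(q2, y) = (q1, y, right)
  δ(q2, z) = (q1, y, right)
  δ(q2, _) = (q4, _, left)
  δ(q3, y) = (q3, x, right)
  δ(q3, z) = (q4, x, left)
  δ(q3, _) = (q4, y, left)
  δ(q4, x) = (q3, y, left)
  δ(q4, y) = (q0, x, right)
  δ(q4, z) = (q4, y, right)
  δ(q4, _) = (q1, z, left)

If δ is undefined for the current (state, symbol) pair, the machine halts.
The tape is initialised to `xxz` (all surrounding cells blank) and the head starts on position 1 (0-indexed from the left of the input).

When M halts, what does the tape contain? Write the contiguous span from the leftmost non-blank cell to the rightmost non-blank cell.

q0 | ___x[x]z   read x → write x, move left, go to q4
q4 | ___[x]xz   read x → write y, move left, go to q3
q3 | __[_]yxz   read _ → write y, move left, go to q4
q4 | _[_]yyxz   read _ → write z, move left, go to q1
q1 | [_]zyyxz
The non-blank tape span at halt is zyyxz.

zyyxz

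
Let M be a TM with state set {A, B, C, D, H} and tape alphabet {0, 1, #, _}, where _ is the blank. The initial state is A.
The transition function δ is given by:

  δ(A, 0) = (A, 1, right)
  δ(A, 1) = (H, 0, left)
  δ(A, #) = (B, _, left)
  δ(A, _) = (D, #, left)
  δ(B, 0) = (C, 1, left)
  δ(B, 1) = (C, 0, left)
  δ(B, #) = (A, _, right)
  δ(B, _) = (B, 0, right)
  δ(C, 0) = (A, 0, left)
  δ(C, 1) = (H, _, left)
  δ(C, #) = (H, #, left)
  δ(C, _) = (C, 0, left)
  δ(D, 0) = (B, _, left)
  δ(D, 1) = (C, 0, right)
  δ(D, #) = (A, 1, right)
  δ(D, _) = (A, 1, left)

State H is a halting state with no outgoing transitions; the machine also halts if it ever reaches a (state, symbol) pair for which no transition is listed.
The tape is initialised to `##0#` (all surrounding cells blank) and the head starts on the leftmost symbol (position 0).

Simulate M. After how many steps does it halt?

16

A | _[#]#0#   read # → write _, move left, go to B
B | [_]_#0#   read _ → write 0, move right, go to B
B | 0[_]#0#   read _ → write 0, move right, go to B
B | 00[#]0#   read # → write _, move right, go to A
A | 00_[0]#   read 0 → write 1, move right, go to A
A | 00_1[#]   read # → write _, move left, go to B
B | 00_[1]_   read 1 → write 0, move left, go to C
C | 00[_]0_   read _ → write 0, move left, go to C
C | 0[0]00_   read 0 → write 0, move left, go to A
A | [0]000_   read 0 → write 1, move right, go to A
A | 1[0]00_   read 0 → write 1, move right, go to A
A | 11[0]0_   read 0 → write 1, move right, go to A
A | 111[0]_   read 0 → write 1, move right, go to A
A | 1111[_]   read _ → write #, move left, go to D
D | 111[1]#   read 1 → write 0, move right, go to C
C | 1110[#]   read # → write #, move left, go to H
H | 111[0]#
M halts after 16 transitions.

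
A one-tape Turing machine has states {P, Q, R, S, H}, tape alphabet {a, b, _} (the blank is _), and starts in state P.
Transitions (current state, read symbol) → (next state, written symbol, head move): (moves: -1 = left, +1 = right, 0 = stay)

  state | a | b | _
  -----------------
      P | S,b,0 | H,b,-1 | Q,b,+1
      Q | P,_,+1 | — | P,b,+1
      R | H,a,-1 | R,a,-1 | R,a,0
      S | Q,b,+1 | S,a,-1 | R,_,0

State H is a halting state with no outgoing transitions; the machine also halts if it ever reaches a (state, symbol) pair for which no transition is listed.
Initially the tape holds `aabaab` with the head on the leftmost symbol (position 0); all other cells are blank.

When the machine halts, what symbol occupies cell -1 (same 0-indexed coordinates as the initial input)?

P | __[a]abaab   read a → write b, move 0, go to S
S | __[b]abaab   read b → write a, move -1, go to S
S | _[_]aabaab   read _ → write _, move 0, go to R
R | _[_]aabaab   read _ → write a, move 0, go to R
R | _[a]aabaab   read a → write a, move -1, go to H
H | [_]aaabaab
Cell -1 holds a when M halts.

a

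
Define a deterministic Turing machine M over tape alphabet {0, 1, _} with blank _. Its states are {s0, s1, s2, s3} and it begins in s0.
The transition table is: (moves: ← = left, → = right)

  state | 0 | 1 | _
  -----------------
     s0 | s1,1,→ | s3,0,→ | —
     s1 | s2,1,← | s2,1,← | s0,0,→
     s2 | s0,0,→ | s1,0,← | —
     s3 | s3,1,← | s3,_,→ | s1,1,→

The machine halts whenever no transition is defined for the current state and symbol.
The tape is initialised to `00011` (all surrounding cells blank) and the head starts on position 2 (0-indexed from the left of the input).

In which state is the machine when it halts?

s2

s0 | ___00[0]11   read 0 → write 1, move →, go to s1
s1 | ___001[1]1   read 1 → write 1, move ←, go to s2
s2 | ___00[1]11   read 1 → write 0, move ←, go to s1
s1 | ___0[0]011   read 0 → write 1, move ←, go to s2
s2 | ___[0]1011   read 0 → write 0, move →, go to s0
s0 | ___0[1]011   read 1 → write 0, move →, go to s3
s3 | ___00[0]11   read 0 → write 1, move ←, go to s3
s3 | ___0[0]111   read 0 → write 1, move ←, go to s3
s3 | ___[0]1111   read 0 → write 1, move ←, go to s3
s3 | __[_]11111   read _ → write 1, move →, go to s1
s1 | __1[1]1111   read 1 → write 1, move ←, go to s2
s2 | __[1]11111   read 1 → write 0, move ←, go to s1
s1 | _[_]011111   read _ → write 0, move →, go to s0
s0 | _0[0]11111   read 0 → write 1, move →, go to s1
s1 | _01[1]1111   read 1 → write 1, move ←, go to s2
s2 | _0[1]11111   read 1 → write 0, move ←, go to s1
s1 | _[0]011111   read 0 → write 1, move ←, go to s2
s2 | [_]1011111
No transition is defined for (s2, _); M halts in state s2.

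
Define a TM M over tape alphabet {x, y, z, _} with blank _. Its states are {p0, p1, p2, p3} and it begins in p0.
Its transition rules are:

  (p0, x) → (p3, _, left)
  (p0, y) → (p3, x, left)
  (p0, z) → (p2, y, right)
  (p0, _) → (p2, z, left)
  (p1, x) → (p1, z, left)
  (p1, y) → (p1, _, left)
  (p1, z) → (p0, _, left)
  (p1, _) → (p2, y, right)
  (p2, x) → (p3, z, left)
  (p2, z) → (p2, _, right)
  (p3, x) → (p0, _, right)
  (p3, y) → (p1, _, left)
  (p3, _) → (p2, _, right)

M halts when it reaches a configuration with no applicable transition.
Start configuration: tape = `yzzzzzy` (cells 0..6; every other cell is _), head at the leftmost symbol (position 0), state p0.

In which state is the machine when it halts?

p0 | _[y]zzzzzy   read y → write x, move left, go to p3
p3 | [_]xzzzzzy   read _ → write _, move right, go to p2
p2 | _[x]zzzzzy   read x → write z, move left, go to p3
p3 | [_]zzzzzzy   read _ → write _, move right, go to p2
p2 | _[z]zzzzzy   read z → write _, move right, go to p2
p2 | __[z]zzzzy   read z → write _, move right, go to p2
p2 | ___[z]zzzy   read z → write _, move right, go to p2
p2 | ____[z]zzy   read z → write _, move right, go to p2
p2 | _____[z]zy   read z → write _, move right, go to p2
p2 | ______[z]y   read z → write _, move right, go to p2
p2 | _______[y]
No transition is defined for (p2, y); M halts in state p2.

p2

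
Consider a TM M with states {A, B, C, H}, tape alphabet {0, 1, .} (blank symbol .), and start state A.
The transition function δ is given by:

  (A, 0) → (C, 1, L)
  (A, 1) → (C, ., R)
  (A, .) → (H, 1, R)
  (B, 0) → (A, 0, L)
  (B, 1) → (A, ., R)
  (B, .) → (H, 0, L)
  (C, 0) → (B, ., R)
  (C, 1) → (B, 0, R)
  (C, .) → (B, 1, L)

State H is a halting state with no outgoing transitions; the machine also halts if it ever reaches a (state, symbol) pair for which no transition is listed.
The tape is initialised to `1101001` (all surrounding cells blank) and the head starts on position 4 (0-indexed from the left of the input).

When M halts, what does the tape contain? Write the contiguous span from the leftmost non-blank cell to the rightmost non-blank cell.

0.01

state=A head=4 tape=1101[0]01.   (A,0)→(C,1,L)
state=C head=3 tape=110[1]101.   (C,1)→(B,0,R)
state=B head=4 tape=1100[1]01.   (B,1)→(A,.,R)
state=A head=5 tape=1100.[0]1.   (A,0)→(C,1,L)
state=C head=4 tape=1100[.]11.   (C,.)→(B,1,L)
state=B head=3 tape=110[0]111.   (B,0)→(A,0,L)
state=A head=2 tape=11[0]0111.   (A,0)→(C,1,L)
state=C head=1 tape=1[1]10111.   (C,1)→(B,0,R)
state=B head=2 tape=10[1]0111.   (B,1)→(A,.,R)
state=A head=3 tape=10.[0]111.   (A,0)→(C,1,L)
state=C head=2 tape=10[.]1111.   (C,.)→(B,1,L)
state=B head=1 tape=1[0]11111.   (B,0)→(A,0,L)
state=A head=0 tape=[1]011111.   (A,1)→(C,.,R)
state=C head=1 tape=.[0]11111.   (C,0)→(B,.,R)
state=B head=2 tape=..[1]1111.   (B,1)→(A,.,R)
state=A head=3 tape=...[1]111.   (A,1)→(C,.,R)
state=C head=4 tape=....[1]11.   (C,1)→(B,0,R)
state=B head=5 tape=....0[1]1.   (B,1)→(A,.,R)
state=A head=6 tape=....0.[1].   (A,1)→(C,.,R)
state=C head=7 tape=....0..[.]   (C,.)→(B,1,L)
state=B head=6 tape=....0.[.]1   (B,.)→(H,0,L)
state=H head=5 tape=....0[.]01
The non-blank tape span at halt is 0.01.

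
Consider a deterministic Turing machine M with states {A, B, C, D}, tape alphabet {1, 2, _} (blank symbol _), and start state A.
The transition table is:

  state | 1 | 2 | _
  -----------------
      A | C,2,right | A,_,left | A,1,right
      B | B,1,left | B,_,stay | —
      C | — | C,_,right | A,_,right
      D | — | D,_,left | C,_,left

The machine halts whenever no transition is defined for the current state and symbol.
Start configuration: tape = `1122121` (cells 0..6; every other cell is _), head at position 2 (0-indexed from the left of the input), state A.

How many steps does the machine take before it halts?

8

state=A head=2 tape=11[2]2121   (A,2)→(A,_,left)
state=A head=1 tape=1[1]_2121   (A,1)→(C,2,right)
state=C head=2 tape=12[_]2121   (C,_)→(A,_,right)
state=A head=3 tape=12_[2]121   (A,2)→(A,_,left)
state=A head=2 tape=12[_]_121   (A,_)→(A,1,right)
state=A head=3 tape=121[_]121   (A,_)→(A,1,right)
state=A head=4 tape=1211[1]21   (A,1)→(C,2,right)
state=C head=5 tape=12112[2]1   (C,2)→(C,_,right)
state=C head=6 tape=12112_[1]
M halts after 8 transitions.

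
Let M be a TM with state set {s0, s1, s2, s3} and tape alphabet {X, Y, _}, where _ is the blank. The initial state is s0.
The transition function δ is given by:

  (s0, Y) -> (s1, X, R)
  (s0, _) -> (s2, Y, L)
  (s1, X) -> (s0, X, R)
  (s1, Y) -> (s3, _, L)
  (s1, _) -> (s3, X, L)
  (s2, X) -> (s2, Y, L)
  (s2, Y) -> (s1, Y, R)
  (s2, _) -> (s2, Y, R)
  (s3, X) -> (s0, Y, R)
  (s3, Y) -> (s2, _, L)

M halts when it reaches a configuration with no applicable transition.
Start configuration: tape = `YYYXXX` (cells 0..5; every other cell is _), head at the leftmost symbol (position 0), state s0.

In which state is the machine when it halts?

s0

state=s0 head=0 tape=_[Y]YYXXX   (s0,Y)→(s1,X,R)
state=s1 head=1 tape=_X[Y]YXXX   (s1,Y)→(s3,_,L)
state=s3 head=0 tape=_[X]_YXXX   (s3,X)→(s0,Y,R)
state=s0 head=1 tape=_Y[_]YXXX   (s0,_)→(s2,Y,L)
state=s2 head=0 tape=_[Y]YYXXX   (s2,Y)→(s1,Y,R)
state=s1 head=1 tape=_Y[Y]YXXX   (s1,Y)→(s3,_,L)
state=s3 head=0 tape=_[Y]_YXXX   (s3,Y)→(s2,_,L)
state=s2 head=-1 tape=[_]__YXXX   (s2,_)→(s2,Y,R)
state=s2 head=0 tape=Y[_]_YXXX   (s2,_)→(s2,Y,R)
state=s2 head=1 tape=YY[_]YXXX   (s2,_)→(s2,Y,R)
state=s2 head=2 tape=YYY[Y]XXX   (s2,Y)→(s1,Y,R)
state=s1 head=3 tape=YYYY[X]XX   (s1,X)→(s0,X,R)
state=s0 head=4 tape=YYYYX[X]X
No transition is defined for (s0, X); M halts in state s0.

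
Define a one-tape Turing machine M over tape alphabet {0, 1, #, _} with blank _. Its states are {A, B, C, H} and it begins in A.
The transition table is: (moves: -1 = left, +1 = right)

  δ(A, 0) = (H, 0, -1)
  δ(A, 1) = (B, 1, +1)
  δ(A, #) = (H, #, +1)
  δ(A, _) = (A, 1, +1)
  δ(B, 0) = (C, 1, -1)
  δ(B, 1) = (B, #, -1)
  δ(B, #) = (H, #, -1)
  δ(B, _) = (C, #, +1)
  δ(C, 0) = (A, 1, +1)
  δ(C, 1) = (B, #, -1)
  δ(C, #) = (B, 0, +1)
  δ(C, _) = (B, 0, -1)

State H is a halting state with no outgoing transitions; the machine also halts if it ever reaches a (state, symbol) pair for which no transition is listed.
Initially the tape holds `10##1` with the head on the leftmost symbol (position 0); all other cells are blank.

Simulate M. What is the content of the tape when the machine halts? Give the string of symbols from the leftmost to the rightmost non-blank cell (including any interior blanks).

state=A head=0 tape=___[1]0##1   (A,1)→(B,1,+1)
state=B head=1 tape=___1[0]##1   (B,0)→(C,1,-1)
state=C head=0 tape=___[1]1##1   (C,1)→(B,#,-1)
state=B head=-1 tape=__[_]#1##1   (B,_)→(C,#,+1)
state=C head=0 tape=__#[#]1##1   (C,#)→(B,0,+1)
state=B head=1 tape=__#0[1]##1   (B,1)→(B,#,-1)
state=B head=0 tape=__#[0]###1   (B,0)→(C,1,-1)
state=C head=-1 tape=__[#]1###1   (C,#)→(B,0,+1)
state=B head=0 tape=__0[1]###1   (B,1)→(B,#,-1)
state=B head=-1 tape=__[0]####1   (B,0)→(C,1,-1)
state=C head=-2 tape=_[_]1####1   (C,_)→(B,0,-1)
state=B head=-3 tape=[_]01####1   (B,_)→(C,#,+1)
state=C head=-2 tape=#[0]1####1   (C,0)→(A,1,+1)
state=A head=-1 tape=#1[1]####1   (A,1)→(B,1,+1)
state=B head=0 tape=#11[#]###1   (B,#)→(H,#,-1)
state=H head=-1 tape=#1[1]####1
The non-blank tape span at halt is #11####1.

#11####1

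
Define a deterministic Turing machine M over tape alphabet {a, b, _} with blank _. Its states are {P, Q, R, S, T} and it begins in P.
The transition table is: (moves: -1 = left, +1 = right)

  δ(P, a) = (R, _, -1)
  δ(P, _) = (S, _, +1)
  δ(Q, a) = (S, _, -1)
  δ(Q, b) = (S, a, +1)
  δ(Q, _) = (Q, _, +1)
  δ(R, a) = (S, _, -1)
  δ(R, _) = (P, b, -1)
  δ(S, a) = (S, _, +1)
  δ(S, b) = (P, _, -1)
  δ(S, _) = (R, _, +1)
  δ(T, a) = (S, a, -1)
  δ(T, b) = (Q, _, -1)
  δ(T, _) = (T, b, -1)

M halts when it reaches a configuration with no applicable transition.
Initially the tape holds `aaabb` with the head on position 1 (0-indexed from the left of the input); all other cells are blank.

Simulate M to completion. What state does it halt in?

state=P head=1 tape=_a[a]abb   (P,a)→(R,_,-1)
state=R head=0 tape=_[a]_abb   (R,a)→(S,_,-1)
state=S head=-1 tape=[_]__abb   (S,_)→(R,_,+1)
state=R head=0 tape=_[_]_abb   (R,_)→(P,b,-1)
state=P head=-1 tape=[_]b_abb   (P,_)→(S,_,+1)
state=S head=0 tape=_[b]_abb   (S,b)→(P,_,-1)
state=P head=-1 tape=[_]__abb   (P,_)→(S,_,+1)
state=S head=0 tape=_[_]_abb   (S,_)→(R,_,+1)
state=R head=1 tape=__[_]abb   (R,_)→(P,b,-1)
state=P head=0 tape=_[_]babb   (P,_)→(S,_,+1)
state=S head=1 tape=__[b]abb   (S,b)→(P,_,-1)
state=P head=0 tape=_[_]_abb   (P,_)→(S,_,+1)
state=S head=1 tape=__[_]abb   (S,_)→(R,_,+1)
state=R head=2 tape=___[a]bb   (R,a)→(S,_,-1)
state=S head=1 tape=__[_]_bb   (S,_)→(R,_,+1)
state=R head=2 tape=___[_]bb   (R,_)→(P,b,-1)
state=P head=1 tape=__[_]bbb   (P,_)→(S,_,+1)
state=S head=2 tape=___[b]bb   (S,b)→(P,_,-1)
state=P head=1 tape=__[_]_bb   (P,_)→(S,_,+1)
state=S head=2 tape=___[_]bb   (S,_)→(R,_,+1)
state=R head=3 tape=____[b]b
No transition is defined for (R, b); M halts in state R.

R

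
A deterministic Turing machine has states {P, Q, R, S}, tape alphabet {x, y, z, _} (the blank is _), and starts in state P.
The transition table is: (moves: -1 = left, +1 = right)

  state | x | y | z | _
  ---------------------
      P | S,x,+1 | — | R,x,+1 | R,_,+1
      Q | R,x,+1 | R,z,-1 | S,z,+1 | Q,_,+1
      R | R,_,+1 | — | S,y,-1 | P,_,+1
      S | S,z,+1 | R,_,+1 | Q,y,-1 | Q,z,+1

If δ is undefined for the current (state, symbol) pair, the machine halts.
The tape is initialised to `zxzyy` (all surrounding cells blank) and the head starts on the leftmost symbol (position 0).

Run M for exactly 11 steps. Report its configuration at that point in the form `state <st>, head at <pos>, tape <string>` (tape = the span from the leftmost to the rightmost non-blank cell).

state=P head=0 tape=[z]xzyy   (P,z)→(R,x,+1)
state=R head=1 tape=x[x]zyy   (R,x)→(R,_,+1)
state=R head=2 tape=x_[z]yy   (R,z)→(S,y,-1)
state=S head=1 tape=x[_]yyy   (S,_)→(Q,z,+1)
state=Q head=2 tape=xz[y]yy   (Q,y)→(R,z,-1)
state=R head=1 tape=x[z]zyy   (R,z)→(S,y,-1)
state=S head=0 tape=[x]yzyy   (S,x)→(S,z,+1)
state=S head=1 tape=z[y]zyy   (S,y)→(R,_,+1)
state=R head=2 tape=z_[z]yy   (R,z)→(S,y,-1)
state=S head=1 tape=z[_]yyy   (S,_)→(Q,z,+1)
state=Q head=2 tape=zz[y]yy   (Q,y)→(R,z,-1)
state=R head=1 tape=z[z]zyy
After 11 steps: state R, head at 1, tape zzzyy.

state R, head at 1, tape zzzyy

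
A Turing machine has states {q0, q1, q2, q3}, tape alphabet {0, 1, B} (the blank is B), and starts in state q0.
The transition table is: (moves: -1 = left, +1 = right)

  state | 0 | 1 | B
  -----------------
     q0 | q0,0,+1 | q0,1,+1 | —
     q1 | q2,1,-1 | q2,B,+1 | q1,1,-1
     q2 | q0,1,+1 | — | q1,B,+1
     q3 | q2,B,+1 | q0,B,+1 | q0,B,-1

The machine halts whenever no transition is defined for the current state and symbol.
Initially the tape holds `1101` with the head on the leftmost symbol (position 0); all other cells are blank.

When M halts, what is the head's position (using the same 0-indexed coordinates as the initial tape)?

4

state=q0 head=0 tape=[1]101B   (q0,1)→(q0,1,+1)
state=q0 head=1 tape=1[1]01B   (q0,1)→(q0,1,+1)
state=q0 head=2 tape=11[0]1B   (q0,0)→(q0,0,+1)
state=q0 head=3 tape=110[1]B   (q0,1)→(q0,1,+1)
state=q0 head=4 tape=1101[B]
At halt the head is at cell 4.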